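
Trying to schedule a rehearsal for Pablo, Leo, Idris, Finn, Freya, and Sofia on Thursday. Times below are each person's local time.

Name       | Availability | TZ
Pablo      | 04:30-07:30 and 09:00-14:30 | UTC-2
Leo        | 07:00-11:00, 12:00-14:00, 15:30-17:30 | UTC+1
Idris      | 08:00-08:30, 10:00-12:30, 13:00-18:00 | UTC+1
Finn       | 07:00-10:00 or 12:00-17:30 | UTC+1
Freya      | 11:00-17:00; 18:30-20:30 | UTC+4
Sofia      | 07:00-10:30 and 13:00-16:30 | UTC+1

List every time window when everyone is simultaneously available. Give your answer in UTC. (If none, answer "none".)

07:00-07:30, 12:00-13:00, 14:30-15:30

Pablo in UTC: 06:30-09:30, 11:00-16:30 (add 2h to convert from UTC-2).
Leo in UTC: 06:00-10:00, 11:00-13:00, 14:30-16:30 (subtract 1h to convert from UTC+1).
Idris in UTC: 07:00-07:30, 09:00-11:30, 12:00-17:00 (subtract 1h to convert from UTC+1).
Finn in UTC: 06:00-09:00, 11:00-16:30 (subtract 1h to convert from UTC+1).
Freya in UTC: 07:00-13:00, 14:30-16:30 (subtract 4h to convert from UTC+4).
Sofia in UTC: 06:00-09:30, 12:00-15:30 (subtract 1h to convert from UTC+1).
Pablo ∩ Leo: 06:30-09:30, 11:00-13:00, 14:30-16:30.
Pablo ∩ Leo ∩ Idris: 07:00-07:30, 09:00-09:30, 11:00-11:30, 12:00-13:00, 14:30-16:30.
Pablo ∩ Leo ∩ Idris ∩ Finn: 07:00-07:30, 11:00-11:30, 12:00-13:00, 14:30-16:30.
Pablo ∩ Leo ∩ Idris ∩ Finn ∩ Freya: 07:00-07:30, 11:00-11:30, 12:00-13:00, 14:30-16:30.
Pablo ∩ Leo ∩ Idris ∩ Finn ∩ Freya ∩ Sofia: 07:00-07:30, 12:00-13:00, 14:30-15:30.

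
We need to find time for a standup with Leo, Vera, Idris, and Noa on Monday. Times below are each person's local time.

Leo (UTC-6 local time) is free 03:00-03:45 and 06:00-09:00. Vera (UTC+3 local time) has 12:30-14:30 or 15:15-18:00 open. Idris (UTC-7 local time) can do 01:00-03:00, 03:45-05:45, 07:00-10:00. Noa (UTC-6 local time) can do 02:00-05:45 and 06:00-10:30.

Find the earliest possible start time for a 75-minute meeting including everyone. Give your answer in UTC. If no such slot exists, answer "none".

none

Leo in UTC: 09:00-09:45, 12:00-15:00 (add 6h to convert from UTC-6).
Vera in UTC: 09:30-11:30, 12:15-15:00 (subtract 3h to convert from UTC+3).
Idris in UTC: 08:00-10:00, 10:45-12:45, 14:00-17:00 (add 7h to convert from UTC-7).
Noa in UTC: 08:00-11:45, 12:00-16:30 (add 6h to convert from UTC-6).
Leo ∩ Vera: 09:30-09:45, 12:15-15:00.
Leo ∩ Vera ∩ Idris: 09:30-09:45, 12:15-12:45, 14:00-15:00.
Leo ∩ Vera ∩ Idris ∩ Noa: 09:30-09:45, 12:15-12:45, 14:00-15:00.
Those are the intersection windows.
No common window is at least 75 minutes long.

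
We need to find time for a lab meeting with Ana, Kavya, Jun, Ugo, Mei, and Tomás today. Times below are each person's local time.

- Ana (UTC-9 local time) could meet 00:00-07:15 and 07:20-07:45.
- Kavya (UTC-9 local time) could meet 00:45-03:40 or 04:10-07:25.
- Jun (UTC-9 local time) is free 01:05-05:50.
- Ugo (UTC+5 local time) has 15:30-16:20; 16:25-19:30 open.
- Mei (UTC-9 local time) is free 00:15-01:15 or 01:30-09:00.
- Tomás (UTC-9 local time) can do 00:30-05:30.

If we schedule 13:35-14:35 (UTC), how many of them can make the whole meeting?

4

Ana in UTC: 09:00-16:15, 16:20-16:45 (add 9h to convert from UTC-9).
Kavya in UTC: 09:45-12:40, 13:10-16:25 (add 9h to convert from UTC-9).
Jun in UTC: 10:05-14:50 (add 9h to convert from UTC-9).
Ugo in UTC: 10:30-11:20, 11:25-14:30 (subtract 5h to convert from UTC+5).
Mei in UTC: 09:15-10:15, 10:30-18:00 (add 9h to convert from UTC-9).
Tomás in UTC: 09:30-14:30 (add 9h to convert from UTC-9).
Ana, Kavya, Jun, and Mei can make the full 13:35-14:35 slot — that's 4.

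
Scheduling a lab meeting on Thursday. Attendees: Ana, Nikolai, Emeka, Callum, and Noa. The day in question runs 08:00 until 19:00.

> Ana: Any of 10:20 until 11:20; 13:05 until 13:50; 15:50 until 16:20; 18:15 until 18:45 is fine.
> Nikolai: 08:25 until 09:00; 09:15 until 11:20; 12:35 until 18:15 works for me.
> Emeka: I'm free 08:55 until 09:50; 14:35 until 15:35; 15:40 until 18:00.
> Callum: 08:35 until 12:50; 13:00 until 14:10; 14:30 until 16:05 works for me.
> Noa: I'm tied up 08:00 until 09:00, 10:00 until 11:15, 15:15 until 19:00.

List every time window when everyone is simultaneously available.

none

Ana free: 10:20-11:20, 13:05-13:50, 15:50-16:20, 18:15-18:45.
Nikolai free: 08:25-09:00, 09:15-11:20, 12:35-18:15.
Emeka free: 08:55-09:50, 14:35-15:35, 15:40-18:00.
Callum free: 08:35-12:50, 13:00-14:10, 14:30-16:05.
Noa free: 09:00-10:00, 11:15-15:15 (invert busy blocks within the working day).
Ana ∩ Nikolai: 10:20-11:20, 13:05-13:50, 15:50-16:20.
Ana ∩ Nikolai ∩ Emeka: 15:50-16:20.
Ana ∩ Nikolai ∩ Emeka ∩ Callum: 15:50-16:05.
Ana ∩ Nikolai ∩ Emeka ∩ Callum ∩ Noa: ∅.
There is no time when everyone is free.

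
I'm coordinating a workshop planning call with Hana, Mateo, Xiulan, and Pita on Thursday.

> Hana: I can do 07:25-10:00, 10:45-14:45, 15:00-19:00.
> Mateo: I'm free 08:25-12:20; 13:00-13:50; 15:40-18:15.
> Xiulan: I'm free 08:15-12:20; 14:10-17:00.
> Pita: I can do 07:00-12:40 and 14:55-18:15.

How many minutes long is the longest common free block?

95

Hana ∩ Mateo: 08:25-10:00, 10:45-12:20, 13:00-13:50, 15:40-18:15.
Hana ∩ Mateo ∩ Xiulan: 08:25-10:00, 10:45-12:20, 15:40-17:00.
Hana ∩ Mateo ∩ Xiulan ∩ Pita: 08:25-10:00, 10:45-12:20, 15:40-17:00.
The longest is 08:25-10:00 at 95 minutes.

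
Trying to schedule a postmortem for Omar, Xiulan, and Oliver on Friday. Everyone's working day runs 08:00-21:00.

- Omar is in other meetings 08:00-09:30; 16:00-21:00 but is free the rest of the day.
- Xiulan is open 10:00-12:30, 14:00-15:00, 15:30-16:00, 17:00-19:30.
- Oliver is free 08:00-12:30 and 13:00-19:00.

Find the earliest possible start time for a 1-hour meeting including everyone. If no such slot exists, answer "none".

Omar free: 09:30-16:00 (invert busy blocks within the working day).
Xiulan free: 10:00-12:30, 14:00-15:00, 15:30-16:00, 17:00-19:30.
Oliver free: 08:00-12:30, 13:00-19:00.
Omar ∩ Xiulan: 10:00-12:30, 14:00-15:00, 15:30-16:00.
Omar ∩ Xiulan ∩ Oliver: 10:00-12:30, 14:00-15:00, 15:30-16:00.
So the common availability across everyone is 10:00-12:30, 14:00-15:00, 15:30-16:00.
The first common window of at least 60 minutes is 10:00-12:30, so the earliest start is 10:00.

10:00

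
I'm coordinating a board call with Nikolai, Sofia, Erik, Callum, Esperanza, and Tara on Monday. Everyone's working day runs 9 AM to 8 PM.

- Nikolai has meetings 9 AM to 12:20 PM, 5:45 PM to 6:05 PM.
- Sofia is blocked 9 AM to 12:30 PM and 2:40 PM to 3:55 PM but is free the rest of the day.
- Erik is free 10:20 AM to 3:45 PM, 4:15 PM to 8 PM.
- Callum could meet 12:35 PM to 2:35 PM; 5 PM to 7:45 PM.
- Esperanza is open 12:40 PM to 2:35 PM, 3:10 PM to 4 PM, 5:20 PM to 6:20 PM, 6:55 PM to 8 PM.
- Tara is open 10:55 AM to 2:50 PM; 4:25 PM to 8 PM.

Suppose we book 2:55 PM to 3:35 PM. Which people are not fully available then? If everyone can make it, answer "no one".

Nikolai free: 12:20-17:45, 18:05-20:00 (invert busy blocks within the working day).
Sofia free: 12:30-14:40, 15:55-20:00 (invert busy blocks within the working day).
Erik free: 10:20-15:45, 16:15-20:00.
Callum free: 12:35-14:35, 17:00-19:45.
Esperanza free: 12:40-14:35, 15:10-16:00, 17:20-18:20, 18:55-20:00.
Tara free: 10:55-14:50, 16:25-20:00.
Nikolai: free for 14:55-15:35. Sofia: not fully free for 14:55-15:35. Erik: free for 14:55-15:35. Callum: not fully free for 14:55-15:35. Esperanza: not fully free for 14:55-15:35. Tara: not fully free for 14:55-15:35.

Callum, Esperanza, Sofia, Tara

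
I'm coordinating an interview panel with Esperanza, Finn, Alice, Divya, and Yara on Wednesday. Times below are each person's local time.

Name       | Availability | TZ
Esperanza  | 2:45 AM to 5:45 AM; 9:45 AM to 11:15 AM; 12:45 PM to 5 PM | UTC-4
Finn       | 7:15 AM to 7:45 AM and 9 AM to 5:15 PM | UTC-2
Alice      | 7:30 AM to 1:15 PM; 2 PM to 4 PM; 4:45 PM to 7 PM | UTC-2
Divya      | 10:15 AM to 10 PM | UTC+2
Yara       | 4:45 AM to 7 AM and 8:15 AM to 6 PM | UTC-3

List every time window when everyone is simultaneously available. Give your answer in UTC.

Esperanza in UTC: 06:45-09:45, 13:45-15:15, 16:45-21:00 (add 4h to convert from UTC-4).
Finn in UTC: 09:15-09:45, 11:00-19:15 (add 2h to convert from UTC-2).
Alice in UTC: 09:30-15:15, 16:00-18:00, 18:45-21:00 (add 2h to convert from UTC-2).
Divya in UTC: 08:15-20:00 (subtract 2h to convert from UTC+2).
Yara in UTC: 07:45-10:00, 11:15-21:00 (add 3h to convert from UTC-3).
Esperanza ∩ Finn: 09:15-09:45, 13:45-15:15, 16:45-19:15.
Esperanza ∩ Finn ∩ Alice: 09:30-09:45, 13:45-15:15, 16:45-18:00, 18:45-19:15.
Esperanza ∩ Finn ∩ Alice ∩ Divya: 09:30-09:45, 13:45-15:15, 16:45-18:00, 18:45-19:15.
Esperanza ∩ Finn ∩ Alice ∩ Divya ∩ Yara: 09:30-09:45, 13:45-15:15, 16:45-18:00, 18:45-19:15.

09:30-09:45, 13:45-15:15, 16:45-18:00, 18:45-19:15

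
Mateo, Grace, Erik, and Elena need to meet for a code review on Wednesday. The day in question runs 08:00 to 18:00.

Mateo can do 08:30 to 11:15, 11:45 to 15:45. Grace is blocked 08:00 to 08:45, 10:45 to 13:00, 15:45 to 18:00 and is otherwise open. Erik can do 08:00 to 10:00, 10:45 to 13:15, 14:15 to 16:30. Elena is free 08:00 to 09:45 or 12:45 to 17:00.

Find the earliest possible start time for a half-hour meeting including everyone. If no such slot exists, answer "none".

08:45

Mateo free: 08:30-11:15, 11:45-15:45.
Grace free: 08:45-10:45, 13:00-15:45 (invert busy blocks within the working day).
Erik free: 08:00-10:00, 10:45-13:15, 14:15-16:30.
Elena free: 08:00-09:45, 12:45-17:00.
Mateo ∩ Grace: 08:45-10:45, 13:00-15:45.
Mateo ∩ Grace ∩ Erik: 08:45-10:00, 13:00-13:15, 14:15-15:45.
Mateo ∩ Grace ∩ Erik ∩ Elena: 08:45-09:45, 13:00-13:15, 14:15-15:45.
The first common window of at least 30 minutes is 08:45-09:45, so the earliest start is 08:45.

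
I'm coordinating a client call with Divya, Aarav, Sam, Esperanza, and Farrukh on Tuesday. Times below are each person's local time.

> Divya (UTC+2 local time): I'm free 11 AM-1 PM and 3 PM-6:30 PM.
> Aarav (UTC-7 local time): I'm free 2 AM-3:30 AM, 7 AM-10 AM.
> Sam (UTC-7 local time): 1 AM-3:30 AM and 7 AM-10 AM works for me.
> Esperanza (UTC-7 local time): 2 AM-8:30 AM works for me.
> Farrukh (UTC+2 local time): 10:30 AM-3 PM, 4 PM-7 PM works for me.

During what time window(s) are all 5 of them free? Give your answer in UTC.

09:00-10:30, 14:00-15:30

Divya in UTC: 09:00-11:00, 13:00-16:30 (subtract 2h to convert from UTC+2).
Aarav in UTC: 09:00-10:30, 14:00-17:00 (add 7h to convert from UTC-7).
Sam in UTC: 08:00-10:30, 14:00-17:00 (add 7h to convert from UTC-7).
Esperanza in UTC: 09:00-15:30 (add 7h to convert from UTC-7).
Farrukh in UTC: 08:30-13:00, 14:00-17:00 (subtract 2h to convert from UTC+2).
Divya ∩ Aarav: 09:00-10:30, 14:00-16:30.
Divya ∩ Aarav ∩ Sam: 09:00-10:30, 14:00-16:30.
Divya ∩ Aarav ∩ Sam ∩ Esperanza: 09:00-10:30, 14:00-15:30.
Divya ∩ Aarav ∩ Sam ∩ Esperanza ∩ Farrukh: 09:00-10:30, 14:00-15:30.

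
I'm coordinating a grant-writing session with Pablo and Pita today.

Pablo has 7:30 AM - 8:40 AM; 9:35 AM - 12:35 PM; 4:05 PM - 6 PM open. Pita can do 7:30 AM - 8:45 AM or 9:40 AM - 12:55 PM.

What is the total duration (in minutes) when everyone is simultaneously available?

Pablo ∩ Pita: 07:30-08:40, 09:40-12:35.
So the common availability across everyone is 07:30-08:40, 09:40-12:35.
Summing the common windows: 70 + 175 = 245 minutes.

245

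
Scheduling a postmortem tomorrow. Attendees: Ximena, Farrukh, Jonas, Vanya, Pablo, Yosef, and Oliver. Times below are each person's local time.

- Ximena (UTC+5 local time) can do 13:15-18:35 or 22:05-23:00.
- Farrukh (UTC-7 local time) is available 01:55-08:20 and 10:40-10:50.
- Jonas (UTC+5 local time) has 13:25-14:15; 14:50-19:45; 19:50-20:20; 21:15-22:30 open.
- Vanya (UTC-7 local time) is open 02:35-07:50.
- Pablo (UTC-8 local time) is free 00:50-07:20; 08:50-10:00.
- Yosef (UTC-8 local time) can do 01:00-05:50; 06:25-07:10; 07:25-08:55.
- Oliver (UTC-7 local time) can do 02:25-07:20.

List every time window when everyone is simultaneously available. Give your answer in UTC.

09:50-13:35

Ximena in UTC: 08:15-13:35, 17:05-18:00 (subtract 5h to convert from UTC+5).
Farrukh in UTC: 08:55-15:20, 17:40-17:50 (add 7h to convert from UTC-7).
Jonas in UTC: 08:25-09:15, 09:50-14:45, 14:50-15:20, 16:15-17:30 (subtract 5h to convert from UTC+5).
Vanya in UTC: 09:35-14:50 (add 7h to convert from UTC-7).
Pablo in UTC: 08:50-15:20, 16:50-18:00 (add 8h to convert from UTC-8).
Yosef in UTC: 09:00-13:50, 14:25-15:10, 15:25-16:55 (add 8h to convert from UTC-8).
Oliver in UTC: 09:25-14:20 (add 7h to convert from UTC-7).
Ximena ∩ Farrukh: 08:55-13:35, 17:40-17:50.
Ximena ∩ Farrukh ∩ Jonas: 08:55-09:15, 09:50-13:35.
Ximena ∩ Farrukh ∩ Jonas ∩ Vanya: 09:50-13:35.
Ximena ∩ Farrukh ∩ Jonas ∩ Vanya ∩ Pablo: 09:50-13:35.
Ximena ∩ Farrukh ∩ Jonas ∩ Vanya ∩ Pablo ∩ Yosef: 09:50-13:35.
Ximena ∩ Farrukh ∩ Jonas ∩ Vanya ∩ Pablo ∩ Yosef ∩ Oliver: 09:50-13:35.
Those are the intersection windows.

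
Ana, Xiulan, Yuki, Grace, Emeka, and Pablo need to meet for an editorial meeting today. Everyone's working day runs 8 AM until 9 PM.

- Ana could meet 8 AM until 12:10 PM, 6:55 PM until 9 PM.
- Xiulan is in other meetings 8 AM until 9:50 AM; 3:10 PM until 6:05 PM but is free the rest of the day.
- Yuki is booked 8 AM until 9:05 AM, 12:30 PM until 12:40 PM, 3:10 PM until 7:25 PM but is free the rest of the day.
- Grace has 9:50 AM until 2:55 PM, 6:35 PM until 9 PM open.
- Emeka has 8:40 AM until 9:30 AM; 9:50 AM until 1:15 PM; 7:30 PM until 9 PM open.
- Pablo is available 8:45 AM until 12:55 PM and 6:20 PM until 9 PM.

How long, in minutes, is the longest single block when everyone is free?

140

Ana free: 08:00-12:10, 18:55-21:00.
Xiulan free: 09:50-15:10, 18:05-21:00 (invert busy blocks within the working day).
Yuki free: 09:05-12:30, 12:40-15:10, 19:25-21:00 (invert busy blocks within the working day).
Grace free: 09:50-14:55, 18:35-21:00.
Emeka free: 08:40-09:30, 09:50-13:15, 19:30-21:00.
Pablo free: 08:45-12:55, 18:20-21:00.
Ana ∩ Xiulan: 09:50-12:10, 18:55-21:00.
Ana ∩ Xiulan ∩ Yuki: 09:50-12:10, 19:25-21:00.
Ana ∩ Xiulan ∩ Yuki ∩ Grace: 09:50-12:10, 19:25-21:00.
Ana ∩ Xiulan ∩ Yuki ∩ Grace ∩ Emeka: 09:50-12:10, 19:30-21:00.
Ana ∩ Xiulan ∩ Yuki ∩ Grace ∩ Emeka ∩ Pablo: 09:50-12:10, 19:30-21:00.
Those are the intersection windows.
The longest is 09:50-12:10 at 140 minutes.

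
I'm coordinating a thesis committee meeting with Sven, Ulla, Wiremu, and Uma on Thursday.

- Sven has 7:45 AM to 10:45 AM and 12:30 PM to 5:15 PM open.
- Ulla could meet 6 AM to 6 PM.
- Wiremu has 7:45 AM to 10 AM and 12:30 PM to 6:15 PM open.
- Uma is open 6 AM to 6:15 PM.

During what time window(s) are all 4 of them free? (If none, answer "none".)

Sven ∩ Ulla: 07:45-10:45, 12:30-17:15.
Sven ∩ Ulla ∩ Wiremu: 07:45-10:00, 12:30-17:15.
Sven ∩ Ulla ∩ Wiremu ∩ Uma: 07:45-10:00, 12:30-17:15.
Those are the intersection windows.

07:45-10:00, 12:30-17:15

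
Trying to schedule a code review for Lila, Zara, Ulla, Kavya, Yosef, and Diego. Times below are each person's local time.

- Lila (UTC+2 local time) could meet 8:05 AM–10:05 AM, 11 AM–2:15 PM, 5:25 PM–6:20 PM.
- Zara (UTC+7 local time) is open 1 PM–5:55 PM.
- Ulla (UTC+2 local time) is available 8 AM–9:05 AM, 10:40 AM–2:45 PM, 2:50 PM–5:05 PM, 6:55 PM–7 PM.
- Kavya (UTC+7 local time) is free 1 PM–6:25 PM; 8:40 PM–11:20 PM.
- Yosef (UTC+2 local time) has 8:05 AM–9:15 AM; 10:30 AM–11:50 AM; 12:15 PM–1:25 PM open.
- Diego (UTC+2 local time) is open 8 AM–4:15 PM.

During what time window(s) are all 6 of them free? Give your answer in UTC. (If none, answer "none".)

Lila in UTC: 06:05-08:05, 09:00-12:15, 15:25-16:20 (subtract 2h to convert from UTC+2).
Zara in UTC: 06:00-10:55 (subtract 7h to convert from UTC+7).
Ulla in UTC: 06:00-07:05, 08:40-12:45, 12:50-15:05, 16:55-17:00 (subtract 2h to convert from UTC+2).
Kavya in UTC: 06:00-11:25, 13:40-16:20 (subtract 7h to convert from UTC+7).
Yosef in UTC: 06:05-07:15, 08:30-09:50, 10:15-11:25 (subtract 2h to convert from UTC+2).
Diego in UTC: 06:00-14:15 (subtract 2h to convert from UTC+2).
Lila ∩ Zara: 06:05-08:05, 09:00-10:55.
Lila ∩ Zara ∩ Ulla: 06:05-07:05, 09:00-10:55.
Lila ∩ Zara ∩ Ulla ∩ Kavya: 06:05-07:05, 09:00-10:55.
Lila ∩ Zara ∩ Ulla ∩ Kavya ∩ Yosef: 06:05-07:05, 09:00-09:50, 10:15-10:55.
Lila ∩ Zara ∩ Ulla ∩ Kavya ∩ Yosef ∩ Diego: 06:05-07:05, 09:00-09:50, 10:15-10:55.

06:05-07:05, 09:00-09:50, 10:15-10:55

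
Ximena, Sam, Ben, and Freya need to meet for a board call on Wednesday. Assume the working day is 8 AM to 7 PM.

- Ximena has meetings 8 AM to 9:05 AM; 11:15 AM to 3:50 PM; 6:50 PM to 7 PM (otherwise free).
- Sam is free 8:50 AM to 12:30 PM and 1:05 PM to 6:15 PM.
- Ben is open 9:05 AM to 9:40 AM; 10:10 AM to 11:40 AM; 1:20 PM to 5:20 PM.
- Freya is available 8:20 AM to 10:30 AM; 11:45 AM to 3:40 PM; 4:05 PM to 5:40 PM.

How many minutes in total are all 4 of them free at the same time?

Ximena free: 09:05-11:15, 15:50-18:50 (invert busy blocks within the working day).
Sam free: 08:50-12:30, 13:05-18:15.
Ben free: 09:05-09:40, 10:10-11:40, 13:20-17:20.
Freya free: 08:20-10:30, 11:45-15:40, 16:05-17:40.
Ximena ∩ Sam: 09:05-11:15, 15:50-18:15.
Ximena ∩ Sam ∩ Ben: 09:05-09:40, 10:10-11:15, 15:50-17:20.
Ximena ∩ Sam ∩ Ben ∩ Freya: 09:05-09:40, 10:10-10:30, 16:05-17:20.
So the common availability across everyone is 09:05-09:40, 10:10-10:30, 16:05-17:20.
Summing the common windows: 35 + 20 + 75 = 130 minutes.

130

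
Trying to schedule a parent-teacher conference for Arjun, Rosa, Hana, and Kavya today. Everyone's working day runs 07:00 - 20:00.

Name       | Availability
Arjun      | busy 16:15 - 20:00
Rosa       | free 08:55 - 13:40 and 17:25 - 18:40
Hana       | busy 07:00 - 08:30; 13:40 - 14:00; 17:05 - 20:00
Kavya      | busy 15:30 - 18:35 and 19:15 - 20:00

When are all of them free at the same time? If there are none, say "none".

08:55-13:40

Arjun free: 07:00-16:15 (invert busy blocks within the working day).
Rosa free: 08:55-13:40, 17:25-18:40.
Hana free: 08:30-13:40, 14:00-17:05 (invert busy blocks within the working day).
Kavya free: 07:00-15:30, 18:35-19:15 (invert busy blocks within the working day).
Arjun ∩ Rosa: 08:55-13:40.
Arjun ∩ Rosa ∩ Hana: 08:55-13:40.
Arjun ∩ Rosa ∩ Hana ∩ Kavya: 08:55-13:40.
So the common availability across everyone is 08:55-13:40.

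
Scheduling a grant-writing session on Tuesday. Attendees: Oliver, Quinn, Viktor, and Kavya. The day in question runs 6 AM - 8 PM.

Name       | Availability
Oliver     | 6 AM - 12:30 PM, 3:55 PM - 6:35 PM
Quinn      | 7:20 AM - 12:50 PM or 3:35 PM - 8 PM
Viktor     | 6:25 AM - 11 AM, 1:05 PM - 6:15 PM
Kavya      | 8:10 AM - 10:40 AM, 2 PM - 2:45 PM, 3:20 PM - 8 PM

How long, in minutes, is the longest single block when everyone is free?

150

Oliver ∩ Quinn: 07:20-12:30, 15:55-18:35.
Oliver ∩ Quinn ∩ Viktor: 07:20-11:00, 15:55-18:15.
Oliver ∩ Quinn ∩ Viktor ∩ Kavya: 08:10-10:40, 15:55-18:15.
Those are the intersection windows.
The longest is 08:10-10:40 at 150 minutes.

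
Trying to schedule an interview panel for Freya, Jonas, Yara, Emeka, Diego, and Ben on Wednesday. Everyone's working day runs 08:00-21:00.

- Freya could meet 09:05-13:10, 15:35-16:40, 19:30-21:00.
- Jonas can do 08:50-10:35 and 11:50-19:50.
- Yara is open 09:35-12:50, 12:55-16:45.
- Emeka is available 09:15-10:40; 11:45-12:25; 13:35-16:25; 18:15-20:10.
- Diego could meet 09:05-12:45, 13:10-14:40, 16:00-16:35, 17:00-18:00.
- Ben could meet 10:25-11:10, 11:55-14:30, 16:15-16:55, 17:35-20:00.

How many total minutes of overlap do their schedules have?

Freya ∩ Jonas: 09:05-10:35, 11:50-13:10, 15:35-16:40, 19:30-19:50.
Freya ∩ Jonas ∩ Yara: 09:35-10:35, 11:50-12:50, 12:55-13:10, 15:35-16:40.
Freya ∩ Jonas ∩ Yara ∩ Emeka: 09:35-10:35, 11:50-12:25, 15:35-16:25.
Freya ∩ Jonas ∩ Yara ∩ Emeka ∩ Diego: 09:35-10:35, 11:50-12:25, 16:00-16:25.
Freya ∩ Jonas ∩ Yara ∩ Emeka ∩ Diego ∩ Ben: 10:25-10:35, 11:55-12:25, 16:15-16:25.
Summing the common windows: 10 + 30 + 10 = 50 minutes.

50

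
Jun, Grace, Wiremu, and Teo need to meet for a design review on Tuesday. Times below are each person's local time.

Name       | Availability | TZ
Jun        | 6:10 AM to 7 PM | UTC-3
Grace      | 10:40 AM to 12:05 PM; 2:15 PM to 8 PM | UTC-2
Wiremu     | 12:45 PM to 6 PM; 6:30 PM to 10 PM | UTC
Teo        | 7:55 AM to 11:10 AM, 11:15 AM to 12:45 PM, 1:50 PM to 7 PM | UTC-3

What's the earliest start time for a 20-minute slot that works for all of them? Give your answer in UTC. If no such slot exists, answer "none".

Jun in UTC: 09:10-22:00 (add 3h to convert from UTC-3).
Grace in UTC: 12:40-14:05, 16:15-22:00 (add 2h to convert from UTC-2).
Wiremu in UTC: 12:45-18:00, 18:30-22:00.
Teo in UTC: 10:55-14:10, 14:15-15:45, 16:50-22:00 (add 3h to convert from UTC-3).
Jun ∩ Grace: 12:40-14:05, 16:15-22:00.
Jun ∩ Grace ∩ Wiremu: 12:45-14:05, 16:15-18:00, 18:30-22:00.
Jun ∩ Grace ∩ Wiremu ∩ Teo: 12:45-14:05, 16:50-18:00, 18:30-22:00.
The first common window of at least 20 minutes is 12:45-14:05, so the earliest start is 12:45.

12:45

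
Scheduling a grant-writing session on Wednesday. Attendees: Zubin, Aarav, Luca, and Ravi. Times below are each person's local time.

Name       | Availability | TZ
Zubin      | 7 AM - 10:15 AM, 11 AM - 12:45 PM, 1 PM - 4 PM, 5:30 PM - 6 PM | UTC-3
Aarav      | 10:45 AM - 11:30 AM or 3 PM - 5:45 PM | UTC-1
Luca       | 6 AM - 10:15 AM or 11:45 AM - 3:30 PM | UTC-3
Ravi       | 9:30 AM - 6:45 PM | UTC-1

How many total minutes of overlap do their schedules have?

195

Zubin in UTC: 10:00-13:15, 14:00-15:45, 16:00-19:00, 20:30-21:00 (add 3h to convert from UTC-3).
Aarav in UTC: 11:45-12:30, 16:00-18:45 (add 1h to convert from UTC-1).
Luca in UTC: 09:00-13:15, 14:45-18:30 (add 3h to convert from UTC-3).
Ravi in UTC: 10:30-19:45 (add 1h to convert from UTC-1).
Zubin ∩ Aarav: 11:45-12:30, 16:00-18:45.
Zubin ∩ Aarav ∩ Luca: 11:45-12:30, 16:00-18:30.
Zubin ∩ Aarav ∩ Luca ∩ Ravi: 11:45-12:30, 16:00-18:30.
So the common availability across everyone is 11:45-12:30, 16:00-18:30.
Summing the common windows: 45 + 150 = 195 minutes.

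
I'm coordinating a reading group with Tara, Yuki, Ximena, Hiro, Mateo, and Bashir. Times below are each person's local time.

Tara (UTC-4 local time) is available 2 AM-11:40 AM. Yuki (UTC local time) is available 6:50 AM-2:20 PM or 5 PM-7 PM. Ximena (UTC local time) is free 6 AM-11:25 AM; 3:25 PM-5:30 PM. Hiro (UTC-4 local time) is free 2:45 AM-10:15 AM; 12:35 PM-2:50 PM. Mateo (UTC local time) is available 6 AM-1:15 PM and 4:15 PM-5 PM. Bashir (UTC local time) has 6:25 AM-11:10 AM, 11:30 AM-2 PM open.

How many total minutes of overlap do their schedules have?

260

Tara in UTC: 06:00-15:40 (add 4h to convert from UTC-4).
Yuki in UTC: 06:50-14:20, 17:00-19:00.
Ximena in UTC: 06:00-11:25, 15:25-17:30.
Hiro in UTC: 06:45-14:15, 16:35-18:50 (add 4h to convert from UTC-4).
Mateo in UTC: 06:00-13:15, 16:15-17:00.
Bashir in UTC: 06:25-11:10, 11:30-14:00.
Tara ∩ Yuki: 06:50-14:20.
Tara ∩ Yuki ∩ Ximena: 06:50-11:25.
Tara ∩ Yuki ∩ Ximena ∩ Hiro: 06:50-11:25.
Tara ∩ Yuki ∩ Ximena ∩ Hiro ∩ Mateo: 06:50-11:25.
Tara ∩ Yuki ∩ Ximena ∩ Hiro ∩ Mateo ∩ Bashir: 06:50-11:10.
That's a single block of 260 minutes.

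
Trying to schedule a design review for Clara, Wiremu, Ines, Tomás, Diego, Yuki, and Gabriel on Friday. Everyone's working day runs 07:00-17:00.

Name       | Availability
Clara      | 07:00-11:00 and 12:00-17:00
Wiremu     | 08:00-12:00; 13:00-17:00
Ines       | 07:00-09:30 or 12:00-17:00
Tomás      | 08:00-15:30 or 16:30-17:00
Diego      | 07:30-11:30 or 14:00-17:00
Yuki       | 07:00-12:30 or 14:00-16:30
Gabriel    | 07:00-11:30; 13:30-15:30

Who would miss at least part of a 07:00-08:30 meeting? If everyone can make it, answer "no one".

Clara: free for 07:00-08:30. Wiremu: not fully free for 07:00-08:30. Ines: free for 07:00-08:30. Tomás: not fully free for 07:00-08:30. Diego: not fully free for 07:00-08:30. Yuki: free for 07:00-08:30. Gabriel: free for 07:00-08:30.

Diego, Tomás, Wiremu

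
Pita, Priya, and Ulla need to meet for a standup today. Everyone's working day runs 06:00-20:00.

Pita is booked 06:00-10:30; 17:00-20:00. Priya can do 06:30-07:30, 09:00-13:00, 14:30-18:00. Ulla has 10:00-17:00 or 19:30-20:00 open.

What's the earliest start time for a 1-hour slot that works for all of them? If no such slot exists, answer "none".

Pita free: 10:30-17:00 (invert busy blocks within the working day).
Priya free: 06:30-07:30, 09:00-13:00, 14:30-18:00.
Ulla free: 10:00-17:00, 19:30-20:00.
Pita ∩ Priya: 10:30-13:00, 14:30-17:00.
Pita ∩ Priya ∩ Ulla: 10:30-13:00, 14:30-17:00.
The first common window of at least 60 minutes is 10:30-13:00, so the earliest start is 10:30.

10:30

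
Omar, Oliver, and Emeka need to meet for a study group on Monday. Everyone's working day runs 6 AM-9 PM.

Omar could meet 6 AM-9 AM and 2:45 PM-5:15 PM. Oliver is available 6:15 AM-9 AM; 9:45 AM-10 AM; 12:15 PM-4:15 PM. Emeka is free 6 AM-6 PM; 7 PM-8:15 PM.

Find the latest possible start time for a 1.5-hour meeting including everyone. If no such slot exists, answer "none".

Omar ∩ Oliver: 06:15-09:00, 14:45-16:15.
Omar ∩ Oliver ∩ Emeka: 06:15-09:00, 14:45-16:15.
The last common window of at least 90 minutes is 14:45-16:15; a 90-minute meeting can start as late as 14:45 and still end by 16:15.

14:45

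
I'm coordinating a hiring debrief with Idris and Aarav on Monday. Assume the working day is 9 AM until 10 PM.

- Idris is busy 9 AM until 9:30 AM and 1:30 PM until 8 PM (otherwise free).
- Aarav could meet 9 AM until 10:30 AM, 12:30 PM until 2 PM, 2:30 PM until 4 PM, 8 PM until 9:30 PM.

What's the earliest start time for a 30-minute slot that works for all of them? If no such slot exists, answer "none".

09:30

Idris free: 09:30-13:30, 20:00-22:00 (invert busy blocks within the working day).
Aarav free: 09:00-10:30, 12:30-14:00, 14:30-16:00, 20:00-21:30.
Idris ∩ Aarav: 09:30-10:30, 12:30-13:30, 20:00-21:30.
So the common availability across everyone is 09:30-10:30, 12:30-13:30, 20:00-21:30.
The first common window of at least 30 minutes is 09:30-10:30, so the earliest start is 09:30.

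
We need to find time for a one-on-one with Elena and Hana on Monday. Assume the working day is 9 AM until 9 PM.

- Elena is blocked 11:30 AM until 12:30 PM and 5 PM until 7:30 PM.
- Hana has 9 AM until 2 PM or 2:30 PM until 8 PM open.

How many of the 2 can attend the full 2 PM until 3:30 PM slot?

1

Elena free: 09:00-11:30, 12:30-17:00, 19:30-21:00 (invert busy blocks within the working day).
Hana free: 09:00-14:00, 14:30-20:00.
Elena can make the full 14:00-15:30 slot — that's 1.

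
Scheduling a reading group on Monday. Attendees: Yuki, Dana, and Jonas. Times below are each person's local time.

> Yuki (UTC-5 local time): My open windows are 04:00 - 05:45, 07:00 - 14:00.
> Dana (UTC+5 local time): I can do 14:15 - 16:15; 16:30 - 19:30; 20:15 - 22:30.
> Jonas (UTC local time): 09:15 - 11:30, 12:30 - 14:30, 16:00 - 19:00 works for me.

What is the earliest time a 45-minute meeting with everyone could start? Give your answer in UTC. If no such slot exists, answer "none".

Yuki in UTC: 09:00-10:45, 12:00-19:00 (add 5h to convert from UTC-5).
Dana in UTC: 09:15-11:15, 11:30-14:30, 15:15-17:30 (subtract 5h to convert from UTC+5).
Jonas in UTC: 09:15-11:30, 12:30-14:30, 16:00-19:00.
Yuki ∩ Dana: 09:15-10:45, 12:00-14:30, 15:15-17:30.
Yuki ∩ Dana ∩ Jonas: 09:15-10:45, 12:30-14:30, 16:00-17:30.
The first common window of at least 45 minutes is 09:15-10:45, so the earliest start is 09:15.

09:15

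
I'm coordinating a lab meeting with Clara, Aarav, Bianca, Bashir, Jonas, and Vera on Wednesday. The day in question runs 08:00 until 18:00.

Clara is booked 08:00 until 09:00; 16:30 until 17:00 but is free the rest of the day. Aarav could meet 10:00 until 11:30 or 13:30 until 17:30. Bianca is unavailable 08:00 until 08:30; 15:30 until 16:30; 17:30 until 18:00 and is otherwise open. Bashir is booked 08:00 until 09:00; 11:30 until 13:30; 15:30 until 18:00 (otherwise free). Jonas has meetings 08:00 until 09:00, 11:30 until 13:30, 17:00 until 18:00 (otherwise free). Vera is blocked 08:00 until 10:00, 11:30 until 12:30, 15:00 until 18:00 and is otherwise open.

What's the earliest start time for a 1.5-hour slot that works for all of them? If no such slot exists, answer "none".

Clara free: 09:00-16:30, 17:00-18:00 (invert busy blocks within the working day).
Aarav free: 10:00-11:30, 13:30-17:30.
Bianca free: 08:30-15:30, 16:30-17:30 (invert busy blocks within the working day).
Bashir free: 09:00-11:30, 13:30-15:30 (invert busy blocks within the working day).
Jonas free: 09:00-11:30, 13:30-17:00 (invert busy blocks within the working day).
Vera free: 10:00-11:30, 12:30-15:00 (invert busy blocks within the working day).
Clara ∩ Aarav: 10:00-11:30, 13:30-16:30, 17:00-17:30.
Clara ∩ Aarav ∩ Bianca: 10:00-11:30, 13:30-15:30, 17:00-17:30.
Clara ∩ Aarav ∩ Bianca ∩ Bashir: 10:00-11:30, 13:30-15:30.
Clara ∩ Aarav ∩ Bianca ∩ Bashir ∩ Jonas: 10:00-11:30, 13:30-15:30.
Clara ∩ Aarav ∩ Bianca ∩ Bashir ∩ Jonas ∩ Vera: 10:00-11:30, 13:30-15:00.
The first common window of at least 90 minutes is 10:00-11:30, so the earliest start is 10:00.

10:00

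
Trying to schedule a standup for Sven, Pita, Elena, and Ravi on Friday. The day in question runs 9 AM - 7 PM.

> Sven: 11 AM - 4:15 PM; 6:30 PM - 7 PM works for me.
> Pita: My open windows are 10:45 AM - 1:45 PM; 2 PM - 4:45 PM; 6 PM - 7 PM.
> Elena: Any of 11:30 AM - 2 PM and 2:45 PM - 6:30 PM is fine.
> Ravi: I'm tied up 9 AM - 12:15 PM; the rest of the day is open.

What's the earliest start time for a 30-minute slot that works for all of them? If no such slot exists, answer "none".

Sven free: 11:00-16:15, 18:30-19:00.
Pita free: 10:45-13:45, 14:00-16:45, 18:00-19:00.
Elena free: 11:30-14:00, 14:45-18:30.
Ravi free: 12:15-19:00 (invert busy blocks within the working day).
Sven ∩ Pita: 11:00-13:45, 14:00-16:15, 18:30-19:00.
Sven ∩ Pita ∩ Elena: 11:30-13:45, 14:45-16:15.
Sven ∩ Pita ∩ Elena ∩ Ravi: 12:15-13:45, 14:45-16:15.
The first common window of at least 30 minutes is 12:15-13:45, so the earliest start is 12:15.

12:15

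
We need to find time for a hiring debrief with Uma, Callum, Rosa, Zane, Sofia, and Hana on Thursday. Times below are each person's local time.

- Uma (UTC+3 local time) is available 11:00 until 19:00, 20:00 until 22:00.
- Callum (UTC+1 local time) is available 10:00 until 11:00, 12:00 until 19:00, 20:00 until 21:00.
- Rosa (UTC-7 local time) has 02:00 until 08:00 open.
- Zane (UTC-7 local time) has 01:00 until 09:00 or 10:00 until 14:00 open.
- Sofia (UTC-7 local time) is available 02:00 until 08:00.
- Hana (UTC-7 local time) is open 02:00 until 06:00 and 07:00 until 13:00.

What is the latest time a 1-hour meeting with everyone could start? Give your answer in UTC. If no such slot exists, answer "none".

14:00

Uma in UTC: 08:00-16:00, 17:00-19:00 (subtract 3h to convert from UTC+3).
Callum in UTC: 09:00-10:00, 11:00-18:00, 19:00-20:00 (subtract 1h to convert from UTC+1).
Rosa in UTC: 09:00-15:00 (add 7h to convert from UTC-7).
Zane in UTC: 08:00-16:00, 17:00-21:00 (add 7h to convert from UTC-7).
Sofia in UTC: 09:00-15:00 (add 7h to convert from UTC-7).
Hana in UTC: 09:00-13:00, 14:00-20:00 (add 7h to convert from UTC-7).
Uma ∩ Callum: 09:00-10:00, 11:00-16:00, 17:00-18:00.
Uma ∩ Callum ∩ Rosa: 09:00-10:00, 11:00-15:00.
Uma ∩ Callum ∩ Rosa ∩ Zane: 09:00-10:00, 11:00-15:00.
Uma ∩ Callum ∩ Rosa ∩ Zane ∩ Sofia: 09:00-10:00, 11:00-15:00.
Uma ∩ Callum ∩ Rosa ∩ Zane ∩ Sofia ∩ Hana: 09:00-10:00, 11:00-13:00, 14:00-15:00.
The last common window of at least 60 minutes is 14:00-15:00; a 60-minute meeting can start as late as 14:00 and still end by 15:00.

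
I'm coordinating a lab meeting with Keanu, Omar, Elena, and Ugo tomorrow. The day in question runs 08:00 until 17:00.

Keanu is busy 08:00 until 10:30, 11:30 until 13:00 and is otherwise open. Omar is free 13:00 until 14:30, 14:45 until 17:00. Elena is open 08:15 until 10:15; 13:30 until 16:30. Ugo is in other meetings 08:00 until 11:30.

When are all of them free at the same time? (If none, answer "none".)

Keanu free: 10:30-11:30, 13:00-17:00 (invert busy blocks within the working day).
Omar free: 13:00-14:30, 14:45-17:00.
Elena free: 08:15-10:15, 13:30-16:30.
Ugo free: 11:30-17:00 (invert busy blocks within the working day).
Keanu ∩ Omar: 13:00-14:30, 14:45-17:00.
Keanu ∩ Omar ∩ Elena: 13:30-14:30, 14:45-16:30.
Keanu ∩ Omar ∩ Elena ∩ Ugo: 13:30-14:30, 14:45-16:30.

13:30-14:30, 14:45-16:30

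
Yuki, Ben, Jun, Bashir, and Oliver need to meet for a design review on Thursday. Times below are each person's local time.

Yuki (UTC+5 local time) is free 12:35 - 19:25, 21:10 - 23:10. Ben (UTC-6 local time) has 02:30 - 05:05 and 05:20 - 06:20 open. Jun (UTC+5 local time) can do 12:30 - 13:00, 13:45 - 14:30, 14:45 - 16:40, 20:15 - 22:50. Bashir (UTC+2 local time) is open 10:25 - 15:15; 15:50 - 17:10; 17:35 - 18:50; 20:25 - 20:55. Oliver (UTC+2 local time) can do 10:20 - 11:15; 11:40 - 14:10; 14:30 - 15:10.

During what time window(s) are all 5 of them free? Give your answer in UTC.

Yuki in UTC: 07:35-14:25, 16:10-18:10 (subtract 5h to convert from UTC+5).
Ben in UTC: 08:30-11:05, 11:20-12:20 (add 6h to convert from UTC-6).
Jun in UTC: 07:30-08:00, 08:45-09:30, 09:45-11:40, 15:15-17:50 (subtract 5h to convert from UTC+5).
Bashir in UTC: 08:25-13:15, 13:50-15:10, 15:35-16:50, 18:25-18:55 (subtract 2h to convert from UTC+2).
Oliver in UTC: 08:20-09:15, 09:40-12:10, 12:30-13:10 (subtract 2h to convert from UTC+2).
Yuki ∩ Ben: 08:30-11:05, 11:20-12:20.
Yuki ∩ Ben ∩ Jun: 08:45-09:30, 09:45-11:05, 11:20-11:40.
Yuki ∩ Ben ∩ Jun ∩ Bashir: 08:45-09:30, 09:45-11:05, 11:20-11:40.
Yuki ∩ Ben ∩ Jun ∩ Bashir ∩ Oliver: 08:45-09:15, 09:45-11:05, 11:20-11:40.

08:45-09:15, 09:45-11:05, 11:20-11:40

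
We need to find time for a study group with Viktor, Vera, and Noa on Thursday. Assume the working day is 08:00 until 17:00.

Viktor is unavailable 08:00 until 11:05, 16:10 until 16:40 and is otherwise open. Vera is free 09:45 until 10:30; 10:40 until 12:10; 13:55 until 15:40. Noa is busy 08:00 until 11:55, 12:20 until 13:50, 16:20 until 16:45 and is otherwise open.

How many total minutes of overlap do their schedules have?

120

Viktor free: 11:05-16:10, 16:40-17:00 (invert busy blocks within the working day).
Vera free: 09:45-10:30, 10:40-12:10, 13:55-15:40.
Noa free: 11:55-12:20, 13:50-16:20, 16:45-17:00 (invert busy blocks within the working day).
Viktor ∩ Vera: 11:05-12:10, 13:55-15:40.
Viktor ∩ Vera ∩ Noa: 11:55-12:10, 13:55-15:40.
So the common availability across everyone is 11:55-12:10, 13:55-15:40.
Summing the common windows: 15 + 105 = 120 minutes.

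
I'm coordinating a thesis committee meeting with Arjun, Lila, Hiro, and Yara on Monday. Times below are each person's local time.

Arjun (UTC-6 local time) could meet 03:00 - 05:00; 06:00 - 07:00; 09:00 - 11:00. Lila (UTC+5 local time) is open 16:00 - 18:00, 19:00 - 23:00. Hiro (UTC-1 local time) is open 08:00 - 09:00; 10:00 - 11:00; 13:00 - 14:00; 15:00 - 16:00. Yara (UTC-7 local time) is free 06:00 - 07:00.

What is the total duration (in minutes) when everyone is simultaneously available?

Arjun in UTC: 09:00-11:00, 12:00-13:00, 15:00-17:00 (add 6h to convert from UTC-6).
Lila in UTC: 11:00-13:00, 14:00-18:00 (subtract 5h to convert from UTC+5).
Hiro in UTC: 09:00-10:00, 11:00-12:00, 14:00-15:00, 16:00-17:00 (add 1h to convert from UTC-1).
Yara in UTC: 13:00-14:00 (add 7h to convert from UTC-7).
Arjun ∩ Lila: 12:00-13:00, 15:00-17:00.
Arjun ∩ Lila ∩ Hiro: 16:00-17:00.
Arjun ∩ Lila ∩ Hiro ∩ Yara: ∅.
There is no time when everyone is free.
There is no common window, so the total is 0 minutes.

0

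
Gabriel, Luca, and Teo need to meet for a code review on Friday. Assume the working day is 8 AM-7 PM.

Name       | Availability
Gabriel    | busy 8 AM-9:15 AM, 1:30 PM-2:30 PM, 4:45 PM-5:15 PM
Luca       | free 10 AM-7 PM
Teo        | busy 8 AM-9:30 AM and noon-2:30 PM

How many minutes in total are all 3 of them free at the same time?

360

Gabriel free: 09:15-13:30, 14:30-16:45, 17:15-19:00 (invert busy blocks within the working day).
Luca free: 10:00-19:00.
Teo free: 09:30-12:00, 14:30-19:00 (invert busy blocks within the working day).
Gabriel ∩ Luca: 10:00-13:30, 14:30-16:45, 17:15-19:00.
Gabriel ∩ Luca ∩ Teo: 10:00-12:00, 14:30-16:45, 17:15-19:00.
So the common availability across everyone is 10:00-12:00, 14:30-16:45, 17:15-19:00.
Summing the common windows: 120 + 135 + 105 = 360 minutes.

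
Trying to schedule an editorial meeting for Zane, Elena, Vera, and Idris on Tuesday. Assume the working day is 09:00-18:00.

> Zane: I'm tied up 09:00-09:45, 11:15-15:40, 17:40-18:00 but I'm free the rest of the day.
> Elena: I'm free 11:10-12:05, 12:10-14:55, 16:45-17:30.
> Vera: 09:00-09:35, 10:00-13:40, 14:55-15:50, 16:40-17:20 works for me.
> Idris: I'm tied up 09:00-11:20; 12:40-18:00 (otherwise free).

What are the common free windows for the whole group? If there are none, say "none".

none

Zane free: 09:45-11:15, 15:40-17:40 (invert busy blocks within the working day).
Elena free: 11:10-12:05, 12:10-14:55, 16:45-17:30.
Vera free: 09:00-09:35, 10:00-13:40, 14:55-15:50, 16:40-17:20.
Idris free: 11:20-12:40 (invert busy blocks within the working day).
Zane ∩ Elena: 11:10-11:15, 16:45-17:30.
Zane ∩ Elena ∩ Vera: 11:10-11:15, 16:45-17:20.
Zane ∩ Elena ∩ Vera ∩ Idris: ∅.
There is no time when everyone is free.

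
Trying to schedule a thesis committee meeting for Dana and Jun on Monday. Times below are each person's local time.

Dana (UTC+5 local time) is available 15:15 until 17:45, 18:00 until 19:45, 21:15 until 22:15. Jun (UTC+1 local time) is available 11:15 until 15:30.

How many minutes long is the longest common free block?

Dana in UTC: 10:15-12:45, 13:00-14:45, 16:15-17:15 (subtract 5h to convert from UTC+5).
Jun in UTC: 10:15-14:30 (subtract 1h to convert from UTC+1).
Dana ∩ Jun: 10:15-12:45, 13:00-14:30.
The longest is 10:15-12:45 at 150 minutes.

150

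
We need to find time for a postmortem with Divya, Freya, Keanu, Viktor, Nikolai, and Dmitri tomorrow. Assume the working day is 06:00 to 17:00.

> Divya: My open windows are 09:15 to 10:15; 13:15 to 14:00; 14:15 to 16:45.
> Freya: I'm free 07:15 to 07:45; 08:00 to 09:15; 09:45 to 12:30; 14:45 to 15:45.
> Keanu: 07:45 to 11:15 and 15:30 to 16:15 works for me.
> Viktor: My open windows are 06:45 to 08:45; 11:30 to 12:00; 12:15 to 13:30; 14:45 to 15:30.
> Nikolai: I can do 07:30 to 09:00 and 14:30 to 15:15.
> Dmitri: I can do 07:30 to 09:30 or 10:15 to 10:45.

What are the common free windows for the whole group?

Divya ∩ Freya: 09:45-10:15, 14:45-15:45.
Divya ∩ Freya ∩ Keanu: 09:45-10:15, 15:30-15:45.
Divya ∩ Freya ∩ Keanu ∩ Viktor: ∅.
Divya ∩ Freya ∩ Keanu ∩ Viktor ∩ Nikolai: ∅.
Divya ∩ Freya ∩ Keanu ∩ Viktor ∩ Nikolai ∩ Dmitri: ∅.
There is no time when everyone is free.

none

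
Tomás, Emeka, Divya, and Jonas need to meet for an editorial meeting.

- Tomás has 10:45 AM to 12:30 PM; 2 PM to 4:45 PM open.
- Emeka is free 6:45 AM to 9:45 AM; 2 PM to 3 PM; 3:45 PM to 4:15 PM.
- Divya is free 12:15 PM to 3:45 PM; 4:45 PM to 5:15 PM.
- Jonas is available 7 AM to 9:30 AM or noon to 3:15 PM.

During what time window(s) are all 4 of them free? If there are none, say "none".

Tomás ∩ Emeka: 14:00-15:00, 15:45-16:15.
Tomás ∩ Emeka ∩ Divya: 14:00-15:00.
Tomás ∩ Emeka ∩ Divya ∩ Jonas: 14:00-15:00.
Those are the intersection windows.

14:00-15:00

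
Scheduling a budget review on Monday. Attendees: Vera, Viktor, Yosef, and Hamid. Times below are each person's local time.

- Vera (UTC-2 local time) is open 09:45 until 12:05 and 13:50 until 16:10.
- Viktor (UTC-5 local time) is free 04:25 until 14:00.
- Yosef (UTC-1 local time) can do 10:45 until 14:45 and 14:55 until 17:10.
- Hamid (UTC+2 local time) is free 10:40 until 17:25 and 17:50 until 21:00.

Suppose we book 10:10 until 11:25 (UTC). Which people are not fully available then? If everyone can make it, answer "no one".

Vera in UTC: 11:45-14:05, 15:50-18:10 (add 2h to convert from UTC-2).
Viktor in UTC: 09:25-19:00 (add 5h to convert from UTC-5).
Yosef in UTC: 11:45-15:45, 15:55-18:10 (add 1h to convert from UTC-1).
Hamid in UTC: 08:40-15:25, 15:50-19:00 (subtract 2h to convert from UTC+2).
Vera: not fully free for 10:10-11:25. Viktor: free for 10:10-11:25. Yosef: not fully free for 10:10-11:25. Hamid: free for 10:10-11:25.

Vera, Yosef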